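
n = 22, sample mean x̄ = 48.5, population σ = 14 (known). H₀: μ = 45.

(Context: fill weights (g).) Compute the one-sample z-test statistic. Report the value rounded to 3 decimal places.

test statistic = 1.173

SE = σ/√n = 14/√22 = 2.9848
z = (x̄−μ₀)/SE = (48.5−45)/2.9848 = 1.1726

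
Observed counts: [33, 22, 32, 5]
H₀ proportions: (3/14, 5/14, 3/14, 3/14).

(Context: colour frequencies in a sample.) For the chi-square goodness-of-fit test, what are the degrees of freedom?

df = k − 1 = 4 − 1 = 3

degrees of freedom = 3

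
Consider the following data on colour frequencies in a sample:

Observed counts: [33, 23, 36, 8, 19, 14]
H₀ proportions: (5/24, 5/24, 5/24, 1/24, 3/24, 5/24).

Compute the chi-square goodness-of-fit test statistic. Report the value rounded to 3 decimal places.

n = 133; E_i = n·p_i = [27.71, 27.71, 27.71, 5.54, 16.62, 27.71]
χ² = (33−27.71)²/27.71 + (23−27.71)²/27.71 + (36−27.71)²/27.71 + (8−5.54)²/5.54 + (19−16.62)²/16.62 + (14−27.71)²/27.71 = 12.5038
df = 5

test statistic = 12.504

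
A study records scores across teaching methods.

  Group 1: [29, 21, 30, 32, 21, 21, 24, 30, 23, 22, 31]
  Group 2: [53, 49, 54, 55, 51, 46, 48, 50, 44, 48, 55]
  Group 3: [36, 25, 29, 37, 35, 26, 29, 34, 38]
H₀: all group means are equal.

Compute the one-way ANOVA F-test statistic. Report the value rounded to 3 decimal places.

Group means [25.82, 50.27, 32.11], grand mean 36.323
SSB = Σnᵢ(x̄ᵢ−x̄)² = 3514.067; SSW = ΣΣ(x−x̄ᵢ)² = 534.707
MSB = 3514.067/2 = 1757.0336; MSW = 534.707/28 = 19.0967
F = MSB/MSW = 92.0073
df = (2, 28)

test statistic = 92.007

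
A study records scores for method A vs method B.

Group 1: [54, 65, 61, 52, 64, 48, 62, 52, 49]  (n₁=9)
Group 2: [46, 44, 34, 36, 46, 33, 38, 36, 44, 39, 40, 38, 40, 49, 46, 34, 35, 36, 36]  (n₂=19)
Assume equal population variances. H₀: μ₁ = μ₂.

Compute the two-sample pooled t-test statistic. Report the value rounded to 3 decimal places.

test statistic = 7.565

x̄₁=56.333, s₁=6.652, n₁=9
x̄₂=39.474, s₂=4.914, n₂=19
s_p² = [8·6.652² + 18·4.914²]/26 = 30.3360
SE = √(s_p²·(1/9+1/19)) = 2.2287
t = (56.333−39.474)/2.2287 = 7.5646
df = 26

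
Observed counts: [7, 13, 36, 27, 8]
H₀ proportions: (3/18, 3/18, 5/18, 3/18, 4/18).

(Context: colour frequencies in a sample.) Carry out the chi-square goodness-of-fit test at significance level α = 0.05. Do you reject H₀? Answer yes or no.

reject H₀: yes

n = 91; E_i = n·p_i = [15.17, 15.17, 25.28, 15.17, 20.22]
χ² = (7−15.17)²/15.17 + (13−15.17)²/15.17 + (36−25.28)²/25.28 + (27−15.17)²/15.17 + (8−20.22)²/20.22 = 25.8747
df = 4
p-value (upper-tail) = 0.00003
At α=0.05: p < α → reject H₀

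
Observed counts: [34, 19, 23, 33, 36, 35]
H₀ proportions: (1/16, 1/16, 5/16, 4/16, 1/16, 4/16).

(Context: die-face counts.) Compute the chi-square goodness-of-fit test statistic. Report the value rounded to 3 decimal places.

test statistic = 130.871

n = 180; E_i = n·p_i = [11.25, 11.25, 56.25, 45.00, 11.25, 45.00]
χ² = (34−11.25)²/11.25 + (19−11.25)²/11.25 + (23−56.25)²/56.25 + (33−45.00)²/45.00 + (36−11.25)²/11.25 + (35−45.00)²/45.00 = 130.8711
df = 5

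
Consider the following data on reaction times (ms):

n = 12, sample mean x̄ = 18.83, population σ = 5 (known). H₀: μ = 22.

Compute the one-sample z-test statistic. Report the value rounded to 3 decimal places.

SE = σ/√n = 5/√12 = 1.4434
z = (x̄−μ₀)/SE = (18.83−22)/1.4434 = -2.1962

test statistic = -2.196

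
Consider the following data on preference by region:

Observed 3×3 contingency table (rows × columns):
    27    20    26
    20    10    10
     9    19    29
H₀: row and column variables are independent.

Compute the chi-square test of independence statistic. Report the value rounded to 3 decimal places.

test statistic = 13.989

Row totals [73, 40, 57], col totals [56, 49, 65], n=170
χ² = (27−24.05)²/24.05 + (20−21.04)²/21.04 + (26−27.91)²/27.91 + (20−13.18)²/13.18 + (10−11.53)²/11.53 + (10−15.29)²/15.29 + (9−18.78)²/18.78 + (19−16.43)²/16.43 + (29−21.79)²/21.79 = 13.9892
df = 4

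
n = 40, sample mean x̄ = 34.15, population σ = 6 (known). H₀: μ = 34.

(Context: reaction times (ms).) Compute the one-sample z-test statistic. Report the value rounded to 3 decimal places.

test statistic = 0.158

SE = σ/√n = 6/√40 = 0.9487
z = (x̄−μ₀)/SE = (34.15−34)/0.9487 = 0.1581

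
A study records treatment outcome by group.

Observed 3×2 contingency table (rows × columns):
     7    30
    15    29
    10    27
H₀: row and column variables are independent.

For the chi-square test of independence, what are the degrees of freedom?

degrees of freedom = 2

df = (r−1)(c−1) = (3−1)·(2−1) = 2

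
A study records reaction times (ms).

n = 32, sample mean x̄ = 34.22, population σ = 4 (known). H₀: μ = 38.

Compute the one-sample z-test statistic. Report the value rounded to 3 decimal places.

SE = σ/√n = 4/√32 = 0.7071
z = (x̄−μ₀)/SE = (34.22−38)/0.7071 = -5.3457

test statistic = -5.346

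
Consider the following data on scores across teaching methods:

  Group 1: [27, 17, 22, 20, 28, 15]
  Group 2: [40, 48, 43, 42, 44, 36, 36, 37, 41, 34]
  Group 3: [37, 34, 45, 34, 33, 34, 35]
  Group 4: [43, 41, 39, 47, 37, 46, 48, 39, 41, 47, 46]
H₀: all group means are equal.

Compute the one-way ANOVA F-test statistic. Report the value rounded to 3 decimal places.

Group means [21.50, 40.10, 36.00, 43.09], grand mean 36.941
SSB = Σnᵢ(x̄ᵢ−x̄)² = 1952.573; SSW = ΣΣ(x−x̄ᵢ)² = 563.309
MSB = 1952.573/3 = 650.8578; MSW = 563.309/30 = 18.7770
F = MSB/MSW = 34.6626
df = (3, 30)

test statistic = 34.663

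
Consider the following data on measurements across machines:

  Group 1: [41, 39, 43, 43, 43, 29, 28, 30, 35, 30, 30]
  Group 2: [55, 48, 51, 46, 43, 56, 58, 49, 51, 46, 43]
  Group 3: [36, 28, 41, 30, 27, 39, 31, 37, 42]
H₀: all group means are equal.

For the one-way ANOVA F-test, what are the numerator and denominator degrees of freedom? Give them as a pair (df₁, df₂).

degrees of freedom = [2, 28]

k = 3 groups, N = 31 total
df = (k−1, N−k) = (3−1, 31−3) = (2, 28)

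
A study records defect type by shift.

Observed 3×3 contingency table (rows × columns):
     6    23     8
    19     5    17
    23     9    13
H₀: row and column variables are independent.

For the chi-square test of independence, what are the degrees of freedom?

degrees of freedom = 4

df = (r−1)(c−1) = (3−1)·(3−1) = 4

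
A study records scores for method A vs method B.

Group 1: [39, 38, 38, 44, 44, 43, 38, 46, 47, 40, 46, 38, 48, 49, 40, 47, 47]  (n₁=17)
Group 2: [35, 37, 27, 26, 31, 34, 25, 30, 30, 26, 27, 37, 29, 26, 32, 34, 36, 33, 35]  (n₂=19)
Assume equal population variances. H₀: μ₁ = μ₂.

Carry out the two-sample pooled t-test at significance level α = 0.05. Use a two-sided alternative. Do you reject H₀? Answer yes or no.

x̄₁=43.059, s₁=4.054, n₁=17
x̄₂=31.053, s₂=4.089, n₂=19
s_p² = [16·4.054² + 18·4.089²]/34 = 16.5850
SE = √(s_p²·(1/17+1/19)) = 1.3596
t = (43.059−31.053)/1.3596 = 8.8308
df = 34
p-value (two-sided) = 0.00000
At α=0.05: p < α → reject H₀

reject H₀: yes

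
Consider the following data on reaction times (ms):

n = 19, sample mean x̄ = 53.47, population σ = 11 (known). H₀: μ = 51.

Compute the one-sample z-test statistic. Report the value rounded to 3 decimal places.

SE = σ/√n = 11/√19 = 2.5236
z = (x̄−μ₀)/SE = (53.47−51)/2.5236 = 0.9788

test statistic = 0.979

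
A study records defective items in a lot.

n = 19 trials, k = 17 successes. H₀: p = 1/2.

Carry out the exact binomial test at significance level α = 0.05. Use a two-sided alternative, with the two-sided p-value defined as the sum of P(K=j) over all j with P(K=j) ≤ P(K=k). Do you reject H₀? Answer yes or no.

Exact binomial: n=19, k=17, p₀=1/2=0.5000
P(X=j) = C(n,j)·p₀^j·(1−p₀)^(n−j); p = Σ P(X=j) over j with P(X=j) ≤ P(X=17)
p-value (two-sided) = 0.00073
At α=0.05: p < α → reject H₀

reject H₀: yes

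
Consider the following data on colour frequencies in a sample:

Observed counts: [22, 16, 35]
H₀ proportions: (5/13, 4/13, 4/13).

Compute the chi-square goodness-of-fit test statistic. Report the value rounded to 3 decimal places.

n = 73; E_i = n·p_i = [28.08, 22.46, 22.46]
χ² = (22−28.08)²/28.08 + (16−22.46)²/22.46 + (35−22.46)²/22.46 = 10.1733
df = 2

test statistic = 10.173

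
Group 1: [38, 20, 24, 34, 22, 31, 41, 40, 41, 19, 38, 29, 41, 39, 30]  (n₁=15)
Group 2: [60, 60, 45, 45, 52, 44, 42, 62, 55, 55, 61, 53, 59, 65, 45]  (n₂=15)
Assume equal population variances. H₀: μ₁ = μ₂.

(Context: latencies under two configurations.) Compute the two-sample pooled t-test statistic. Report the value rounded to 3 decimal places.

x̄₁=32.467, s₁=8.105, n₁=15
x̄₂=53.533, s₂=7.661, n₂=15
s_p² = [14·8.105² + 14·7.661²]/28 = 62.1952
SE = √(s_p²·(1/15+1/15)) = 2.8797
t = (32.467−53.533)/2.8797 = -7.3156
df = 28

test statistic = -7.316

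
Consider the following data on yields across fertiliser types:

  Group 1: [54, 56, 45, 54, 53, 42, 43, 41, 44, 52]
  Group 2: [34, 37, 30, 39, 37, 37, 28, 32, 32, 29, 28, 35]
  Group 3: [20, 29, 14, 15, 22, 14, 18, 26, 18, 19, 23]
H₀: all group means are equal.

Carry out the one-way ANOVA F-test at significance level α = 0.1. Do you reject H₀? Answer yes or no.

Group means [48.40, 33.17, 19.82], grand mean 33.333
SSB = Σnᵢ(x̄ᵢ−x̄)² = 4279.630; SSW = ΣΣ(x−x̄ᵢ)² = 711.703
MSB = 4279.630/2 = 2139.8152; MSW = 711.703/30 = 23.7234
F = MSB/MSW = 90.1984
df = (2, 30)
p-value (upper-tail) = 0.00000
At α=0.1: p < α → reject H₀

reject H₀: yes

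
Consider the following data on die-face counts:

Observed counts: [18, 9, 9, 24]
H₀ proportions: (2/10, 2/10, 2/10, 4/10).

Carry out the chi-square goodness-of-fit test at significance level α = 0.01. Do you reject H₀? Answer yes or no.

n = 60; E_i = n·p_i = [12.00, 12.00, 12.00, 24.00]
χ² = (18−12.00)²/12.00 + (9−12.00)²/12.00 + (9−12.00)²/12.00 + (24−24.00)²/24.00 = 4.5000
df = 3
p-value (upper-tail) = 0.21229
At α=0.01: p ≥ α → fail to reject H₀

reject H₀: no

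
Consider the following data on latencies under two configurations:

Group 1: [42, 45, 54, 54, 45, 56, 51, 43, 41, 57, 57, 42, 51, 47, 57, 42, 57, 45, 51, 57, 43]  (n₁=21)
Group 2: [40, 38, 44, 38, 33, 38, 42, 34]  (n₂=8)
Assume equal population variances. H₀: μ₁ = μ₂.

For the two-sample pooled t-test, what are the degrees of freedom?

degrees of freedom = 27

df = n₁ + n₂ − 2 = 21 + 8 − 2 = 27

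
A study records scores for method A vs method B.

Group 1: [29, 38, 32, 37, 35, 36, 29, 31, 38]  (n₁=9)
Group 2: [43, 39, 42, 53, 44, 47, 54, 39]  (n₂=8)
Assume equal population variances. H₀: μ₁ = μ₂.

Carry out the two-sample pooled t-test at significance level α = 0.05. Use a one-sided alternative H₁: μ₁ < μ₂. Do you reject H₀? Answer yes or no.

x̄₁=33.889, s₁=3.689, n₁=9
x̄₂=45.125, s₂=5.793, n₂=8
s_p² = [8·3.689² + 7·5.793²]/15 = 22.9176
SE = √(s_p²·(1/9+1/8)) = 2.3262
t = (33.889−45.125)/2.3262 = -4.8303
df = 15
p-value (one-sided, H₁ less) = 0.00011
At α=0.05: p < α → reject H₀

reject H₀: yes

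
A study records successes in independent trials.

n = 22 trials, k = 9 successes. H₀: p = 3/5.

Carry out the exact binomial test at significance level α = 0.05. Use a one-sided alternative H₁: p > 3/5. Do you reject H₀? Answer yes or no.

Exact binomial: n=22, k=9, p₀=3/5=0.6000
P(X≥9) from Σ C(n,i)·p₀^i·(1−p₀)^(n−i)
p-value (one-sided, H₁ greater) = 0.97853
At α=0.05: p ≥ α → fail to reject H₀

reject H₀: no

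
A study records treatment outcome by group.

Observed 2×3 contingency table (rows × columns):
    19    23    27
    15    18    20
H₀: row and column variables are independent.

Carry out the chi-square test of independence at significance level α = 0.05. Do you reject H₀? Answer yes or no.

reject H₀: no

Row totals [69, 53], col totals [34, 41, 47], n=122
χ² = (19−19.23)²/19.23 + (23−23.19)²/23.19 + (27−26.58)²/26.58 + (15−14.77)²/14.77 + (18−17.81)²/17.81 + (20−20.42)²/20.42 = 0.0250
df = 2
p-value (upper-tail) = 0.98759
At α=0.05: p ≥ α → fail to reject H₀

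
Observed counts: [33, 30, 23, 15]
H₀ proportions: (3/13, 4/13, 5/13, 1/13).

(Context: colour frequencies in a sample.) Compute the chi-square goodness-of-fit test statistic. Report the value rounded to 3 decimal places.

n = 101; E_i = n·p_i = [23.31, 31.08, 38.85, 7.77]
χ² = (33−23.31)²/23.31 + (30−31.08)²/31.08 + (23−38.85)²/38.85 + (15−7.77)²/7.77 = 17.2614
df = 3

test statistic = 17.261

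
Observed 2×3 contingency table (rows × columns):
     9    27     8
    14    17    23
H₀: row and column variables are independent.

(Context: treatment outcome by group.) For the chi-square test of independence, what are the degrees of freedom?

degrees of freedom = 2

df = (r−1)(c−1) = (2−1)·(3−1) = 2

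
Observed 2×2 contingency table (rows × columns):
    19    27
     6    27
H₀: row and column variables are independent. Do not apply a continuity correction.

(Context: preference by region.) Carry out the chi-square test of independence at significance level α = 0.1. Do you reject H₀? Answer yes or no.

Row totals [46, 33], col totals [25, 54], n=79
χ² = (19−14.56)²/14.56 + (27−31.44)²/31.44 + (6−10.44)²/10.44 + (27−22.56)²/22.56 = 4.7494
df = 1
p-value (upper-tail) = 0.02931
At α=0.1: p < α → reject H₀

reject H₀: yes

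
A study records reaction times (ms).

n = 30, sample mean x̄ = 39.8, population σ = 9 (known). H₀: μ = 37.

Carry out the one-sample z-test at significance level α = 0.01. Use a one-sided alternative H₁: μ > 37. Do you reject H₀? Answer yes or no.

SE = σ/√n = 9/√30 = 1.6432
z = (x̄−μ₀)/SE = (39.8−37)/1.6432 = 1.7040
p-value (one-sided, H₁ greater) = 0.04419
At α=0.01: p ≥ α → fail to reject H₀

reject H₀: no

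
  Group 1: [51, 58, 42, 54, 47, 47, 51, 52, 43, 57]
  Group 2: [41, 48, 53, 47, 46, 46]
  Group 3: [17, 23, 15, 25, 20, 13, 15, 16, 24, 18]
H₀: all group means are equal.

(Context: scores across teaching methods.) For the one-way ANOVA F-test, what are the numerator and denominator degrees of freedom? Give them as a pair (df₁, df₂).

degrees of freedom = [2, 23]

k = 3 groups, N = 26 total
df = (k−1, N−k) = (3−1, 26−3) = (2, 23)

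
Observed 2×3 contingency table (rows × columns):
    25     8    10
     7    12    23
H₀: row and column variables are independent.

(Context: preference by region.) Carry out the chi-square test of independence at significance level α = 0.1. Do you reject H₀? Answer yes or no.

reject H₀: yes

Row totals [43, 42], col totals [32, 20, 33], n=85
χ² = (25−16.19)²/16.19 + (8−10.12)²/10.12 + (10−16.69)²/16.69 + (7−15.81)²/15.81 + (12−9.88)²/9.88 + (23−16.31)²/16.31 = 16.0367
df = 2
p-value (upper-tail) = 0.00033
At α=0.1: p < α → reject H₀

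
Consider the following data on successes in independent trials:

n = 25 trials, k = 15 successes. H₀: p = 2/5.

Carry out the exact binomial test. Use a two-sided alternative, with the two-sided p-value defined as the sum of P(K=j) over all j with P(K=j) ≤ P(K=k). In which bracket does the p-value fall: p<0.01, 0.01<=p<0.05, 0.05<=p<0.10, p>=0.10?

Exact binomial: n=25, k=15, p₀=2/5=0.4000
P(X=j) = C(n,j)·p₀^j·(1−p₀)^(n−j); p = Σ P(X=j) over j with P(X=j) ≤ P(X=15)
p-value (two-sided) = 0.06375
→ bracket: 0.05<=p<0.10

p-value bracket: 0.05<=p<0.10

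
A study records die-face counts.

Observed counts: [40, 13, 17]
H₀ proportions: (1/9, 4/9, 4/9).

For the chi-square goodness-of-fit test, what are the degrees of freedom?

degrees of freedom = 2

df = k − 1 = 3 − 1 = 2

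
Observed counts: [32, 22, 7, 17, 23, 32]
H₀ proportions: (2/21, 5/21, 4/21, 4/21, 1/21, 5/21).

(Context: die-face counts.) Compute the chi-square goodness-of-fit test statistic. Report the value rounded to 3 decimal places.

n = 133; E_i = n·p_i = [12.67, 31.67, 25.33, 25.33, 6.33, 31.67]
χ² = (32−12.67)²/12.67 + (22−31.67)²/31.67 + (7−25.33)²/25.33 + (17−25.33)²/25.33 + (23−6.33)²/6.33 + (32−31.67)²/31.67 = 92.3316
df = 5

test statistic = 92.332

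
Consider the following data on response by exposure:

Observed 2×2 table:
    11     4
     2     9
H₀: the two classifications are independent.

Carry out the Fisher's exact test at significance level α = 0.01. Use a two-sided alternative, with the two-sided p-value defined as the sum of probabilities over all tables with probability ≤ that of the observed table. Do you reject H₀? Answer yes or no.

Margins: r₁=15, r₂=11, c₁=13, c₂=13, n=26
p_obs = C(15,11)·C(11,2)/C(26,13); sum pmf over tables with pmf ≤ p_obs
p-value (two-sided) = 0.01542
At α=0.01: p ≥ α → fail to reject H₀

reject H₀: no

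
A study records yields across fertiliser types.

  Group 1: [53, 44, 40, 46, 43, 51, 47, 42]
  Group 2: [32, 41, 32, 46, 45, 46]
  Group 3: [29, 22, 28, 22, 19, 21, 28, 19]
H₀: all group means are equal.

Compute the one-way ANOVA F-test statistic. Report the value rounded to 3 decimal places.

test statistic = 41.417

Group means [45.75, 40.33, 23.50], grand mean 36.182
SSB = Σnᵢ(x̄ᵢ−x̄)² = 2122.439; SSW = ΣΣ(x−x̄ᵢ)² = 486.833
MSB = 2122.439/2 = 1061.2197; MSW = 486.833/19 = 25.6228
F = MSB/MSW = 41.4170
df = (2, 19)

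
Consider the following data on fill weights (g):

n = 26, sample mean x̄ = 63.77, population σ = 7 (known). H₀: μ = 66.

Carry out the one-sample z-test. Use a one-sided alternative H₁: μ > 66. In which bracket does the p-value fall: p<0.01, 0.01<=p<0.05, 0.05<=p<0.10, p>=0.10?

SE = σ/√n = 7/√26 = 1.3728
z = (x̄−μ₀)/SE = (63.77−66)/1.3728 = -1.6244
p-value (one-sided, H₁ greater) = 0.94785
→ bracket: p>=0.10

p-value bracket: p>=0.10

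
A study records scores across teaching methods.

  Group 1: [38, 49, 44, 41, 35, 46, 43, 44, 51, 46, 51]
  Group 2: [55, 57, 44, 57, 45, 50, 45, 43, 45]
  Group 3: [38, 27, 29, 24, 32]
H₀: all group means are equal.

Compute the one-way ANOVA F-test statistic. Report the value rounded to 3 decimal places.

Group means [44.36, 49.00, 30.00], grand mean 43.160
SSB = Σnᵢ(x̄ᵢ−x̄)² = 1188.815; SSW = ΣΣ(x−x̄ᵢ)² = 644.545
MSB = 1188.815/2 = 594.4073; MSW = 644.545/22 = 29.2975
F = MSB/MSW = 20.2887
df = (2, 22)

test statistic = 20.289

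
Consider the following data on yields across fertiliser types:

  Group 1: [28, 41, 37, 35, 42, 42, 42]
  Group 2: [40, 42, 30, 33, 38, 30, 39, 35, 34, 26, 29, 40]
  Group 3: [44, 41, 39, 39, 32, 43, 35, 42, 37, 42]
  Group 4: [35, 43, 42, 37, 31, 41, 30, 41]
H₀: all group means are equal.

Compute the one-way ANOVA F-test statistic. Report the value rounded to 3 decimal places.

Group means [38.14, 34.67, 39.40, 37.50], grand mean 37.216
SSB = Σnᵢ(x̄ᵢ−x̄)² = 132.346; SSW = ΣΣ(x−x̄ᵢ)² = 771.924
MSB = 132.346/3 = 44.1155; MSW = 771.924/33 = 23.3916
F = MSB/MSW = 1.8860
df = (3, 33)

test statistic = 1.886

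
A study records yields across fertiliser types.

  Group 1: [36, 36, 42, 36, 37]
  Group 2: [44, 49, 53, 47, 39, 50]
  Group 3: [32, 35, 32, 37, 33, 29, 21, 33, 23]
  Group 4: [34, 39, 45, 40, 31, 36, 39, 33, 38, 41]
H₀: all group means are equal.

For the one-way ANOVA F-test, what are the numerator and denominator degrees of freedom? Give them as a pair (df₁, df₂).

degrees of freedom = [3, 26]

k = 4 groups, N = 30 total
df = (k−1, N−k) = (4−1, 30−4) = (3, 26)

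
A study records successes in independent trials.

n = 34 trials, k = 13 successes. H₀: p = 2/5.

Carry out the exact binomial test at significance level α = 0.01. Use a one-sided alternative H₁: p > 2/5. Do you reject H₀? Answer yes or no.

reject H₀: no

Exact binomial: n=34, k=13, p₀=2/5=0.4000
P(X≥13) from Σ C(n,i)·p₀^i·(1−p₀)^(n−i)
p-value (one-sided, H₁ greater) = 0.64583
At α=0.01: p ≥ α → fail to reject H₀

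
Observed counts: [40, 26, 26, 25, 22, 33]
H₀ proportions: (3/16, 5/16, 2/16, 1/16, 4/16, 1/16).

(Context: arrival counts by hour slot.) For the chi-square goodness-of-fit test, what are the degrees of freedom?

df = k − 1 = 6 − 1 = 5

degrees of freedom = 5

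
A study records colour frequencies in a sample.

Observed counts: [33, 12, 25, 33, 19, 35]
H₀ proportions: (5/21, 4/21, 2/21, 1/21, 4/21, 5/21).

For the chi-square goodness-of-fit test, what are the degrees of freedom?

degrees of freedom = 5

df = k − 1 = 6 − 1 = 5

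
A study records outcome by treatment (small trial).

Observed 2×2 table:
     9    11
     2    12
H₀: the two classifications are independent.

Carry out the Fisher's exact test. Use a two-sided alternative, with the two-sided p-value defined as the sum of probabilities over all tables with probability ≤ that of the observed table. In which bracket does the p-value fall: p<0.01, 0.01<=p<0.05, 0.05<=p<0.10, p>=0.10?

Margins: r₁=20, r₂=14, c₁=11, c₂=23, n=34
p_obs = C(20,9)·C(14,2)/C(34,11); sum pmf over tables with pmf ≤ p_obs
p-value (two-sided) = 0.07642
→ bracket: 0.05<=p<0.10

p-value bracket: 0.05<=p<0.10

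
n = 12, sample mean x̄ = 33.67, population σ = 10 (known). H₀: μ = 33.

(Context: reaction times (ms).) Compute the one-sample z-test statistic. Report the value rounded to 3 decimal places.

SE = σ/√n = 10/√12 = 2.8868
z = (x̄−μ₀)/SE = (33.67−33)/2.8868 = 0.2321

test statistic = 0.232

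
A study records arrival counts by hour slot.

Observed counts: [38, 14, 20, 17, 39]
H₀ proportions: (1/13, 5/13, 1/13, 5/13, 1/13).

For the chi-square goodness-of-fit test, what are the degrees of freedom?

degrees of freedom = 4

df = k − 1 = 5 − 1 = 4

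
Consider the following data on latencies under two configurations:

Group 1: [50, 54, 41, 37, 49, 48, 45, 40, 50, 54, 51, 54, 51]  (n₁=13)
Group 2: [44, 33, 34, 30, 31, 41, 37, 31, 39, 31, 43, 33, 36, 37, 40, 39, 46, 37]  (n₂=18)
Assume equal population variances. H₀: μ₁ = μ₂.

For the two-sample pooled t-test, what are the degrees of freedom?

degrees of freedom = 29

df = n₁ + n₂ − 2 = 13 + 18 − 2 = 29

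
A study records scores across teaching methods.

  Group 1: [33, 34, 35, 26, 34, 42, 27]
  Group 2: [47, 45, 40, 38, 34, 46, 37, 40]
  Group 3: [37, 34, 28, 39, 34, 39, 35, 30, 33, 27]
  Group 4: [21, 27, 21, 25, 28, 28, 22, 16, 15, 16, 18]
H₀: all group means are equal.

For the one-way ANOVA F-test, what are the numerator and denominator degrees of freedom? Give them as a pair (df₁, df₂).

k = 4 groups, N = 36 total
df = (k−1, N−k) = (4−1, 36−4) = (3, 32)

degrees of freedom = [3, 32]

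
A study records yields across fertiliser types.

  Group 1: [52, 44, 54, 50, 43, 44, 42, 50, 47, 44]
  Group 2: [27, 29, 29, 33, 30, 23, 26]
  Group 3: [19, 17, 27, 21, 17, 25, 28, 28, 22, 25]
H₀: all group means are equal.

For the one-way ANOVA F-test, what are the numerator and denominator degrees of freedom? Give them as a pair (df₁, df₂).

k = 3 groups, N = 27 total
df = (k−1, N−k) = (3−1, 27−3) = (2, 24)

degrees of freedom = [2, 24]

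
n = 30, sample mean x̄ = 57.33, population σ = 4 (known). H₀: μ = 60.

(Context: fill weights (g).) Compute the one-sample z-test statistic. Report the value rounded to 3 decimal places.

test statistic = -3.656

SE = σ/√n = 4/√30 = 0.7303
z = (x̄−μ₀)/SE = (57.33−60)/0.7303 = -3.6560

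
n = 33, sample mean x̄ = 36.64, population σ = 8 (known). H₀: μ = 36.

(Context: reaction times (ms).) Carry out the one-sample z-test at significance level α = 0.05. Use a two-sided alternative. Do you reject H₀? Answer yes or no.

SE = σ/√n = 8/√33 = 1.3926
z = (x̄−μ₀)/SE = (36.64−36)/1.3926 = 0.4596
p-value (two-sided) = 0.64583
At α=0.05: p ≥ α → fail to reject H₀

reject H₀: no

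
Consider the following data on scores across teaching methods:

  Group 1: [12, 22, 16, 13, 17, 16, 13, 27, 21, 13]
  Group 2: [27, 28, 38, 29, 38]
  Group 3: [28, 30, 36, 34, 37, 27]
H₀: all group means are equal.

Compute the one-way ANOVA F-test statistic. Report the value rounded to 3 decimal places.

test statistic = 24.783

Group means [17.00, 32.00, 32.00], grand mean 24.857
SSB = Σnᵢ(x̄ᵢ−x̄)² = 1178.571; SSW = ΣΣ(x−x̄ᵢ)² = 428.000
MSB = 1178.571/2 = 589.2857; MSW = 428.000/18 = 23.7778
F = MSB/MSW = 24.7830
df = (2, 18)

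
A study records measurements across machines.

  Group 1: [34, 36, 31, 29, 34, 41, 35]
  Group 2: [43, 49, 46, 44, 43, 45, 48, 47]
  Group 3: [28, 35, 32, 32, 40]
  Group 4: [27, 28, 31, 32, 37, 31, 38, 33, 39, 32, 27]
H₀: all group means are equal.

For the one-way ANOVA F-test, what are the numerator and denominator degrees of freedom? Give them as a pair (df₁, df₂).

degrees of freedom = [3, 27]

k = 4 groups, N = 31 total
df = (k−1, N−k) = (4−1, 31−4) = (3, 27)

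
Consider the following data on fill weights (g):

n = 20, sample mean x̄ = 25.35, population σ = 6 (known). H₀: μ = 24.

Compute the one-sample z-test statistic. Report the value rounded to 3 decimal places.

test statistic = 1.006

SE = σ/√n = 6/√20 = 1.3416
z = (x̄−μ₀)/SE = (25.35−24)/1.3416 = 1.0062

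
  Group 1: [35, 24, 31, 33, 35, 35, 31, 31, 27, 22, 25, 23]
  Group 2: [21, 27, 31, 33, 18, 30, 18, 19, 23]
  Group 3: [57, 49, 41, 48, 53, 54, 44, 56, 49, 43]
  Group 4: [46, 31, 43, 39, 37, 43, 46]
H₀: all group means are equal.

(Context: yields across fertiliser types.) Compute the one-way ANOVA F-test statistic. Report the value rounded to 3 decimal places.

Group means [29.33, 24.44, 49.40, 40.71], grand mean 35.553
SSB = Σnᵢ(x̄ᵢ−x̄)² = 3678.677; SSW = ΣΣ(x−x̄ᵢ)² = 1000.717
MSB = 3678.677/3 = 1226.2258; MSW = 1000.717/34 = 29.4329
F = MSB/MSW = 41.6618
df = (3, 34)

test statistic = 41.662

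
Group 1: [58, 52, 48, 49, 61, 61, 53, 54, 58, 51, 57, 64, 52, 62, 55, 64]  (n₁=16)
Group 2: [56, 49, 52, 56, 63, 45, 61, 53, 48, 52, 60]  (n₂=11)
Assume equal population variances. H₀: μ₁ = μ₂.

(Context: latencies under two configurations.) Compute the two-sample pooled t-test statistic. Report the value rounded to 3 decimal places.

test statistic = 0.990

x̄₁=56.188, s₁=5.205, n₁=16
x̄₂=54.091, s₂=5.700, n₂=11
s_p² = [15·5.205² + 10·5.700²]/25 = 29.2539
SE = √(s_p²·(1/16+1/11)) = 2.1184
t = (56.188−54.091)/2.1184 = 0.9897
df = 25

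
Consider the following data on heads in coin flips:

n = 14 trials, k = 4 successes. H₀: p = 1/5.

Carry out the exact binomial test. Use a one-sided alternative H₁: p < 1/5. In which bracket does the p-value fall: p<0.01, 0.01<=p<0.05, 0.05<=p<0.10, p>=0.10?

Exact binomial: n=14, k=4, p₀=1/5=0.2000
P(X≤4) from Σ C(n,i)·p₀^i·(1−p₀)^(n−i)
p-value (one-sided, H₁ less) = 0.87016
→ bracket: p>=0.10

p-value bracket: p>=0.10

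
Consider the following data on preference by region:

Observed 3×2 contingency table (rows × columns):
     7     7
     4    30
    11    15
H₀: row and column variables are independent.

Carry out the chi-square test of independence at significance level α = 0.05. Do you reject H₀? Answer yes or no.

reject H₀: yes

Row totals [14, 34, 26], col totals [22, 52], n=74
χ² = (7−4.16)²/4.16 + (7−9.84)²/9.84 + (4−10.11)²/10.11 + (30−23.89)²/23.89 + (11−7.73)²/7.73 + (15−18.27)²/18.27 = 9.9750
df = 2
p-value (upper-tail) = 0.00682
At α=0.05: p < α → reject H₀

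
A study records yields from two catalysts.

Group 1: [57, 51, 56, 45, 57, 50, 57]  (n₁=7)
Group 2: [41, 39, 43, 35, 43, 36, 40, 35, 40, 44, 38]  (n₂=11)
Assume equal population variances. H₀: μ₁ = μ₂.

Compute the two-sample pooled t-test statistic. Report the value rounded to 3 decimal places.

test statistic = 7.446

x̄₁=53.286, s₁=4.716, n₁=7
x̄₂=39.455, s₂=3.205, n₂=11
s_p² = [6·4.716² + 10·3.205²]/16 = 14.7597
SE = √(s_p²·(1/7+1/11)) = 1.8575
t = (53.286−39.455)/1.8575 = 7.4461
df = 16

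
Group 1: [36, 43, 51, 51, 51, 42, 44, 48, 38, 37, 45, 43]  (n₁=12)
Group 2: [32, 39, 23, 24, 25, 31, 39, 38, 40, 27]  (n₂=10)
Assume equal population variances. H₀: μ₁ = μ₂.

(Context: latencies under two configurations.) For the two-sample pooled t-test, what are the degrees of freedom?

degrees of freedom = 20

df = n₁ + n₂ − 2 = 12 + 10 − 2 = 20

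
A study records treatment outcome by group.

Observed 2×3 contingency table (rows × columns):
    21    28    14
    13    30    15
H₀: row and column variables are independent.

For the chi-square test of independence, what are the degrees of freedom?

df = (r−1)(c−1) = (2−1)·(3−1) = 2

degrees of freedom = 2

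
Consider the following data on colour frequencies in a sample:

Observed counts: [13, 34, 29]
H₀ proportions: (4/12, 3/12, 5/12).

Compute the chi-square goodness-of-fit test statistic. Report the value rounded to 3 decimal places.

n = 76; E_i = n·p_i = [25.33, 19.00, 31.67]
χ² = (13−25.33)²/25.33 + (34−19.00)²/19.00 + (29−31.67)²/31.67 = 18.0711
df = 2

test statistic = 18.071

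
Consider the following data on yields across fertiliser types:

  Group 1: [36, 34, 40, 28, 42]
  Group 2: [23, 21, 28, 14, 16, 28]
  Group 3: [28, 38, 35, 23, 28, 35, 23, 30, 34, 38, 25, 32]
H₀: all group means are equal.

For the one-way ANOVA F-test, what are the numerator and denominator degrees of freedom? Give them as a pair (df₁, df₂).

degrees of freedom = [2, 20]

k = 3 groups, N = 23 total
df = (k−1, N−k) = (3−1, 23−3) = (2, 20)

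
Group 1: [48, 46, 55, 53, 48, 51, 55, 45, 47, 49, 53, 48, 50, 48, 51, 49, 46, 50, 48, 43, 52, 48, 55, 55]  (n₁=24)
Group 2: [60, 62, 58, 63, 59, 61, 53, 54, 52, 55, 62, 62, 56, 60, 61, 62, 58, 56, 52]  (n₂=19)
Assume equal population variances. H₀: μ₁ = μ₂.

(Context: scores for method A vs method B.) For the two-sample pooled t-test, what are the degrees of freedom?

degrees of freedom = 41

df = n₁ + n₂ − 2 = 24 + 19 − 2 = 41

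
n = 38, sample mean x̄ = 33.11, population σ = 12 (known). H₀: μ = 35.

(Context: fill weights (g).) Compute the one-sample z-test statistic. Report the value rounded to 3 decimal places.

test statistic = -0.971

SE = σ/√n = 12/√38 = 1.9467
z = (x̄−μ₀)/SE = (33.11−35)/1.9467 = -0.9709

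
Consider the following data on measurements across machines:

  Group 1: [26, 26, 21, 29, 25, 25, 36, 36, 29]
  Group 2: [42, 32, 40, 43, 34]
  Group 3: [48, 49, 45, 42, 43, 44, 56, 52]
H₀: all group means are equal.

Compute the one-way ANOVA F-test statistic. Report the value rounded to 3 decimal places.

Group means [28.11, 38.20, 47.38], grand mean 37.409
SSB = Σnᵢ(x̄ᵢ−x̄)² = 1575.754; SSW = ΣΣ(x−x̄ᵢ)² = 465.564
MSB = 1575.754/2 = 787.8771; MSW = 465.564/19 = 24.5034
F = MSB/MSW = 32.1538
df = (2, 19)

test statistic = 32.154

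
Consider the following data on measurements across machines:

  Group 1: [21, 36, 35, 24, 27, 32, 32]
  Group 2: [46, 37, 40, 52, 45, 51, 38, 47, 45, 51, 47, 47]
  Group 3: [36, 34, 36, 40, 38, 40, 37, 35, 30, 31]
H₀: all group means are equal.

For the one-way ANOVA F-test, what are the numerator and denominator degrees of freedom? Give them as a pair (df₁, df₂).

k = 3 groups, N = 29 total
df = (k−1, N−k) = (3−1, 29−3) = (2, 26)

degrees of freedom = [2, 26]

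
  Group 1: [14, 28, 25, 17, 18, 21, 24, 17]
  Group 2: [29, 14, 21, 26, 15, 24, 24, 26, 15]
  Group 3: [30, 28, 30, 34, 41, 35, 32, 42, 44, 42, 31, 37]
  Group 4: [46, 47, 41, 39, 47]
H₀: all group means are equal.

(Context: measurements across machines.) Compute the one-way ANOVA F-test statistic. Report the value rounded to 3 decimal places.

Group means [20.50, 21.56, 35.50, 44.00], grand mean 29.529
SSB = Σnᵢ(x̄ᵢ−x̄)² = 2699.248; SSW = ΣΣ(x−x̄ᵢ)² = 809.222
MSB = 2699.248/3 = 899.7495; MSW = 809.222/30 = 26.9741
F = MSB/MSW = 33.3561
df = (3, 30)

test statistic = 33.356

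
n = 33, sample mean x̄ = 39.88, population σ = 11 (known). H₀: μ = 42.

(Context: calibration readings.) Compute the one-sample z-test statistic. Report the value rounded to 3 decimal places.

SE = σ/√n = 11/√33 = 1.9149
z = (x̄−μ₀)/SE = (39.88−42)/1.9149 = -1.1071

test statistic = -1.107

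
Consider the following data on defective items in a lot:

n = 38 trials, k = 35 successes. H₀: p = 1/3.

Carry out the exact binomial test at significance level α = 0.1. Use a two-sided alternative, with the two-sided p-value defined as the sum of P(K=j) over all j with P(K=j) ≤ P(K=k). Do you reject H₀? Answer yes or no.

reject H₀: yes

Exact binomial: n=38, k=35, p₀=1/3=0.3333
P(X=j) = C(n,j)·p₀^j·(1−p₀)^(n−j); p = Σ P(X=j) over j with P(X=j) ≤ P(X=35)
p-value (two-sided) = 0.00000
At α=0.1: p < α → reject H₀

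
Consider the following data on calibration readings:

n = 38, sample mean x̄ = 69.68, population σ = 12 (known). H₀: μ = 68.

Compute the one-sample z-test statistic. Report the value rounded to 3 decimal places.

test statistic = 0.863

SE = σ/√n = 12/√38 = 1.9467
z = (x̄−μ₀)/SE = (69.68−68)/1.9467 = 0.8630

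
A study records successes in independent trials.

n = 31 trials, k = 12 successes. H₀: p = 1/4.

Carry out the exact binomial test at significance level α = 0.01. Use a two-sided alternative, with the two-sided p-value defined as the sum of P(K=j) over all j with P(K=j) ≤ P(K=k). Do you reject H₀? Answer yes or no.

reject H₀: no

Exact binomial: n=31, k=12, p₀=1/4=0.2500
P(X=j) = C(n,j)·p₀^j·(1−p₀)^(n−j); p = Σ P(X=j) over j with P(X=j) ≤ P(X=12)
p-value (two-sided) = 0.09516
At α=0.01: p ≥ α → fail to reject H₀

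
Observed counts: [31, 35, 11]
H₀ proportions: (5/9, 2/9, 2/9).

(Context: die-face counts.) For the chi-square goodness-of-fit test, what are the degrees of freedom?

df = k − 1 = 3 − 1 = 2

degrees of freedom = 2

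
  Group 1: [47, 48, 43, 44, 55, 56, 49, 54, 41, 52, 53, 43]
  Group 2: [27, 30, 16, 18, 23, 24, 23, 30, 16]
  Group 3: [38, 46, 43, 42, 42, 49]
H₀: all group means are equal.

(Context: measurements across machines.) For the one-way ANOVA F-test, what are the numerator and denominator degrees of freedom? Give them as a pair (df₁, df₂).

degrees of freedom = [2, 24]

k = 3 groups, N = 27 total
df = (k−1, N−k) = (3−1, 27−3) = (2, 24)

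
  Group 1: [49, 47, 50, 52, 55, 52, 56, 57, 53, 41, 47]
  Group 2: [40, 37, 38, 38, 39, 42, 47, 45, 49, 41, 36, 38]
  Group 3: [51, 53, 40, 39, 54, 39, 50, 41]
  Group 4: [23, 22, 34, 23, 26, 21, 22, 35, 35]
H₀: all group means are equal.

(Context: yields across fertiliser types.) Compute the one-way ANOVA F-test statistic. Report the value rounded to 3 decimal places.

test statistic = 36.128

Group means [50.82, 40.83, 45.88, 26.78], grand mean 41.425
SSB = Σnᵢ(x̄ᵢ−x̄)² = 3064.041; SSW = ΣΣ(x−x̄ᵢ)² = 1017.734
MSB = 3064.041/3 = 1021.3471; MSW = 1017.734/36 = 28.2704
F = MSB/MSW = 36.1278
df = (3, 36)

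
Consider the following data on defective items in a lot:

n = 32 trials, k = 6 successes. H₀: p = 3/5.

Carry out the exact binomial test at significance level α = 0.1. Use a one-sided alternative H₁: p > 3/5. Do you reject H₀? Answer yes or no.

reject H₀: no

Exact binomial: n=32, k=6, p₀=3/5=0.6000
P(X≥6) from Σ C(n,i)·p₀^i·(1−p₀)^(n−i)
p-value (one-sided, H₁ greater) = 1.00000
At α=0.1: p ≥ α → fail to reject H₀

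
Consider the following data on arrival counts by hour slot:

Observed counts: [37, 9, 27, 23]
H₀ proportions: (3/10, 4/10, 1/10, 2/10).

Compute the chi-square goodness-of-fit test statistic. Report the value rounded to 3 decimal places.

n = 96; E_i = n·p_i = [28.80, 38.40, 9.60, 19.20]
χ² = (37−28.80)²/28.80 + (9−38.40)²/38.40 + (27−9.60)²/9.60 + (23−19.20)²/19.20 = 57.1337
df = 3

test statistic = 57.134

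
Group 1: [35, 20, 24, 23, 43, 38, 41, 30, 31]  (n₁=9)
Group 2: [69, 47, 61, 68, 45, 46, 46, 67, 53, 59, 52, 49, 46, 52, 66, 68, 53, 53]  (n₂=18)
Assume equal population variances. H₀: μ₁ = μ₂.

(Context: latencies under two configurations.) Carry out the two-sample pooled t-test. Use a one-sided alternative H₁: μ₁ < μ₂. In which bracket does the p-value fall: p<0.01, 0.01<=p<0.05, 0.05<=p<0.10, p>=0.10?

x̄₁=31.667, s₁=8.216, n₁=9
x̄₂=55.556, s₂=8.807, n₂=18
s_p² = [8·8.216² + 17·8.807²]/25 = 74.3378
SE = √(s_p²·(1/9+1/18)) = 3.5199
t = (31.667−55.556)/3.5199 = -6.7868
df = 25
p-value (one-sided, H₁ less) = 0.00000
→ bracket: p<0.01

p-value bracket: p<0.01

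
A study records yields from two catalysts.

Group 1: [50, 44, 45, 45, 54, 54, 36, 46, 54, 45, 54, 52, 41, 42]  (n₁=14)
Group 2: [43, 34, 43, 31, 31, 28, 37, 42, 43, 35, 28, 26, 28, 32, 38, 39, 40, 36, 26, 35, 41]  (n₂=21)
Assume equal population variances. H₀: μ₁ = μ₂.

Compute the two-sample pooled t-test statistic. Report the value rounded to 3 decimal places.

test statistic = 6.100

x̄₁=47.286, s₁=5.770, n₁=14
x̄₂=35.048, s₂=5.844, n₂=21
s_p² = [13·5.770² + 20·5.844²]/33 = 33.8124
SE = √(s_p²·(1/14+1/21)) = 2.0063
t = (47.286−35.048)/2.0063 = 6.0998
df = 33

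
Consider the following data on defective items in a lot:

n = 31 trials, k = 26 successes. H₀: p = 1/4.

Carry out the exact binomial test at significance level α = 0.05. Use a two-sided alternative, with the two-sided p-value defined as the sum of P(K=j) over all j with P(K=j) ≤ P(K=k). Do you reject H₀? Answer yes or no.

Exact binomial: n=31, k=26, p₀=1/4=0.2500
P(X=j) = C(n,j)·p₀^j·(1−p₀)^(n−j); p = Σ P(X=j) over j with P(X=j) ≤ P(X=26)
p-value (two-sided) = 0.00000
At α=0.05: p < α → reject H₀

reject H₀: yes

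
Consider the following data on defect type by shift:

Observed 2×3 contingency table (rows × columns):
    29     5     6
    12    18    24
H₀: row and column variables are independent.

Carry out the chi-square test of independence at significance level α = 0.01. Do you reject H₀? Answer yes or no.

Row totals [40, 54], col totals [41, 23, 30], n=94
χ² = (29−17.45)²/17.45 + (5−9.79)²/9.79 + (6−12.77)²/12.77 + (12−23.55)²/23.55 + (18−13.21)²/13.21 + (24−17.23)²/17.23 = 23.6358
df = 2
p-value (upper-tail) = 0.00001
At α=0.01: p < α → reject H₀

reject H₀: yes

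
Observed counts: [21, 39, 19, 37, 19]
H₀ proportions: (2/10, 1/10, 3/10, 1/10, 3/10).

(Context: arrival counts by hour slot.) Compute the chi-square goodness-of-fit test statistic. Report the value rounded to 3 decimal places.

test statistic = 113.235

n = 135; E_i = n·p_i = [27.00, 13.50, 40.50, 13.50, 40.50]
χ² = (21−27.00)²/27.00 + (39−13.50)²/13.50 + (19−40.50)²/40.50 + (37−13.50)²/13.50 + (19−40.50)²/40.50 = 113.2346
df = 4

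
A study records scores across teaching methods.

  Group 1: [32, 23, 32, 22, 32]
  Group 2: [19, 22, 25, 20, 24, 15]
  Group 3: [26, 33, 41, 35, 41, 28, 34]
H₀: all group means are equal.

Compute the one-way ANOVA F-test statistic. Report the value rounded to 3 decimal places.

test statistic = 11.188

Group means [28.20, 20.83, 34.00], grand mean 28.000
SSB = Σnᵢ(x̄ᵢ−x̄)² = 560.367; SSW = ΣΣ(x−x̄ᵢ)² = 375.633
MSB = 560.367/2 = 280.1833; MSW = 375.633/15 = 25.0422
F = MSB/MSW = 11.1884
df = (2, 15)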